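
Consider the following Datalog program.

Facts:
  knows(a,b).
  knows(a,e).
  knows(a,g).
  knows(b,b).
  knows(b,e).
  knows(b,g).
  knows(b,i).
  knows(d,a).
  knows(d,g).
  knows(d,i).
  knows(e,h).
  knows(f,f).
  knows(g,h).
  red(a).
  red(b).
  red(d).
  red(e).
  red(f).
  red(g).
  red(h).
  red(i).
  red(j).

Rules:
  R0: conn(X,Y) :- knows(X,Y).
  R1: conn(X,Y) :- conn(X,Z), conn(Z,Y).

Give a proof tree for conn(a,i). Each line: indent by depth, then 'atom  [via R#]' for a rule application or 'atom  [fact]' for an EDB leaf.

conn(a,i)  [via R1]
  conn(a,b)  [via R0]
    knows(a,b)  [fact]
  conn(b,i)  [via R0]
    knows(b,i)  [fact]

round 1: derive conn(a,b) via R0 from knows(a,b)
round 1: derive conn(a,e) via R0 from knows(a,e)
round 1: derive conn(a,g) via R0 from knows(a,g)
round 1: derive conn(b,b) via R0 from knows(b,b)
round 1: derive conn(b,e) via R0 from knows(b,e)
round 1: derive conn(b,g) via R0 from knows(b,g)
round 1: derive conn(b,i) via R0 from knows(b,i)
round 1: derive conn(d,a) via R0 from knows(d,a)
round 1: derive conn(d,g) via R0 from knows(d,g)
round 1: derive conn(d,i) via R0 from knows(d,i)
round 1: derive conn(e,h) via R0 from knows(e,h)
round 1: derive conn(f,f) via R0 from knows(f,f)
round 1: derive conn(g,h) via R0 from knows(g,h)
round 2: derive conn(a,h) via R1 from conn(a,e), conn(e,h)
round 2: derive conn(a,i) via R1 from conn(a,b), conn(b,i)
round 2: derive conn(b,h) via R1 from conn(b,e), conn(e,h)
round 2: derive conn(d,b) via R1 from conn(d,a), conn(a,b)
round 2: derive conn(d,e) via R1 from conn(d,a), conn(a,e)
round 2: derive conn(d,h) via R1 from conn(d,g), conn(g,h)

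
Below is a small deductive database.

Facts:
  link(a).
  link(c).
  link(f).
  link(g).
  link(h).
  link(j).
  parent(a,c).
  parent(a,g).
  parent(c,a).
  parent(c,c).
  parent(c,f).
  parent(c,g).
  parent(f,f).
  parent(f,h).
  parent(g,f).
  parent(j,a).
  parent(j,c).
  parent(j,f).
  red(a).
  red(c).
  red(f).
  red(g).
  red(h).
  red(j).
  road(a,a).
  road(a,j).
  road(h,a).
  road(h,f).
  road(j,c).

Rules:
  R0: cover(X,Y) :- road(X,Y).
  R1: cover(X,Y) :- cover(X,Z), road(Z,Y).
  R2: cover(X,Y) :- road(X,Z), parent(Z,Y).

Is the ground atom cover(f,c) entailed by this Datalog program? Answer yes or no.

no

round 1: derive cover(a,a) via R0 from road(a,a)
round 1: derive cover(a,j) via R0 from road(a,j)
round 1: derive cover(h,a) via R0 from road(h,a)
round 1: derive cover(h,f) via R0 from road(h,f)
round 1: derive cover(j,c) via R0 from road(j,c)
round 1: derive cover(a,c) via R2 from road(a,a), parent(a,c)
round 1: derive cover(a,f) via R2 from road(a,j), parent(j,f)
round 1: derive cover(a,g) via R2 from road(a,a), parent(a,g)
round 1: derive cover(h,c) via R2 from road(h,a), parent(a,c)
round 1: derive cover(h,g) via R2 from road(h,a), parent(a,g)
round 1: derive cover(h,h) via R2 from road(h,f), parent(f,h)
round 1: derive cover(j,a) via R2 from road(j,c), parent(c,a)
round 1: derive cover(j,f) via R2 from road(j,c), parent(c,f)
round 1: derive cover(j,g) via R2 from road(j,c), parent(c,g)
round 2: derive cover(h,j) via R1 from cover(h,a), road(a,j)
round 2: derive cover(j,j) via R1 from cover(j,a), road(a,j)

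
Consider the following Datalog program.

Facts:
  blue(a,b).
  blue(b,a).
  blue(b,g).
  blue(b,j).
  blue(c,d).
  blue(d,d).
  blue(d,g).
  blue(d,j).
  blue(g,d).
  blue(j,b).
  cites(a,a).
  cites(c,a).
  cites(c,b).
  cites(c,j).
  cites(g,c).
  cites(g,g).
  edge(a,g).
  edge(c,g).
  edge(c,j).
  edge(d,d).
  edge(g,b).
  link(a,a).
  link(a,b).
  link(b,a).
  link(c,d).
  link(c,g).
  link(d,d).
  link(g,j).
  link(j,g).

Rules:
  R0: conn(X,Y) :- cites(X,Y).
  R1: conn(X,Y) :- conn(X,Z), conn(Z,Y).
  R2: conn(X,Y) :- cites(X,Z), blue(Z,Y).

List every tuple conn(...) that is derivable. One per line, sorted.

round 1: derive conn(a,a) via R0 from cites(a,a)
round 1: derive conn(c,a) via R0 from cites(c,a)
round 1: derive conn(c,b) via R0 from cites(c,b)
round 1: derive conn(c,j) via R0 from cites(c,j)
round 1: derive conn(g,c) via R0 from cites(g,c)
round 1: derive conn(g,g) via R0 from cites(g,g)
round 1: derive conn(a,b) via R2 from cites(a,a), blue(a,b)
round 1: derive conn(c,g) via R2 from cites(c,b), blue(b,g)
round 1: derive conn(g,d) via R2 from cites(g,c), blue(c,d)
round 2: derive conn(c,c) via R1 from conn(c,g), conn(g,c)
round 2: derive conn(c,d) via R1 from conn(c,g), conn(g,d)
round 2: derive conn(g,a) via R1 from conn(g,c), conn(c,a)
round 2: derive conn(g,b) via R1 from conn(g,c), conn(c,b)
round 2: derive conn(g,j) via R1 from conn(g,c), conn(c,j)

conn(a,a)
conn(a,b)
conn(c,a)
conn(c,b)
conn(c,c)
conn(c,d)
conn(c,g)
conn(c,j)
conn(g,a)
conn(g,b)
conn(g,c)
conn(g,d)
conn(g,g)
conn(g,j)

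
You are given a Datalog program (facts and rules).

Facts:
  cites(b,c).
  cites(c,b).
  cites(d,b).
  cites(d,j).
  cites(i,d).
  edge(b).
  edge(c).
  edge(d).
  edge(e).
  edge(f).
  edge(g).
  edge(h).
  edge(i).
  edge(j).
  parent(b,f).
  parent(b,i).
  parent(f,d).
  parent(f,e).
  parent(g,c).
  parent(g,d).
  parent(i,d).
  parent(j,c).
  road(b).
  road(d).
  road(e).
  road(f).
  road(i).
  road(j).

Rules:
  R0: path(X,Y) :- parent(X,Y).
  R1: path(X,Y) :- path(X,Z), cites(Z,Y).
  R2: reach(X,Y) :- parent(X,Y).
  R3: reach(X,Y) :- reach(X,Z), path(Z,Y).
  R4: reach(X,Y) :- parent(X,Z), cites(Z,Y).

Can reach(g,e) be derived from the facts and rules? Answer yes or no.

round 1: derive path(b,f) via R0 from parent(b,f)
round 1: derive path(b,i) via R0 from parent(b,i)
round 1: derive path(f,d) via R0 from parent(f,d)
round 1: derive path(f,e) via R0 from parent(f,e)
round 1: derive path(g,c) via R0 from parent(g,c)
round 1: derive path(g,d) via R0 from parent(g,d)
round 1: derive path(i,d) via R0 from parent(i,d)
round 1: derive path(j,c) via R0 from parent(j,c)
round 1: derive reach(b,f) via R2 from parent(b,f)
round 1: derive reach(b,i) via R2 from parent(b,i)
round 1: derive reach(f,d) via R2 from parent(f,d)
round 1: derive reach(f,e) via R2 from parent(f,e)
round 1: derive reach(g,c) via R2 from parent(g,c)
round 1: derive reach(g,d) via R2 from parent(g,d)
round 1: derive reach(i,d) via R2 from parent(i,d)
round 1: derive reach(j,c) via R2 from parent(j,c)
round 1: derive reach(b,d) via R4 from parent(b,i), cites(i,d)
round 1: derive reach(f,b) via R4 from parent(f,d), cites(d,b)
round 1: derive reach(f,j) via R4 from parent(f,d), cites(d,j)
round 1: derive reach(g,b) via R4 from parent(g,c), cites(c,b)
round 1: derive reach(g,j) via R4 from parent(g,d), cites(d,j)
round 1: derive reach(i,b) via R4 from parent(i,d), cites(d,b)
round 1: derive reach(i,j) via R4 from parent(i,d), cites(d,j)
round 1: derive reach(j,b) via R4 from parent(j,c), cites(c,b)
round 2: derive path(b,d) via R1 from path(b,i), cites(i,d)
round 2: derive path(f,b) via R1 from path(f,d), cites(d,b)
round 2: derive path(f,j) via R1 from path(f,d), cites(d,j)
round 2: derive path(g,b) via R1 from path(g,c), cites(c,b)
round 2: derive path(g,j) via R1 from path(g,d), cites(d,j)
round 2: derive path(i,b) via R1 from path(i,d), cites(d,b)
round 2: derive path(i,j) via R1 from path(i,d), cites(d,j)
round 2: derive path(j,b) via R1 from path(j,c), cites(c,b)
round 2: derive reach(b,e) via R3 from reach(b,f), path(f,e)
round 2: derive reach(f,c) via R3 from reach(f,j), path(j,c)
round 2: derive reach(f,f) via R3 from reach(f,b), path(b,f)
round 2: derive reach(f,i) via R3 from reach(f,b), path(b,i)
round 2: derive reach(g,f) via R3 from reach(g,b), path(b,f)
round 2: derive reach(g,i) via R3 from reach(g,b), path(b,i)
round 2: derive reach(i,c) via R3 from reach(i,j), path(j,c)
round 2: derive reach(i,f) via R3 from reach(i,b), path(b,f)
round 2: derive reach(i,i) via R3 from reach(i,b), path(b,i)
round 2: derive reach(j,f) via R3 from reach(j,b), path(b,f)
round 2: derive reach(j,i) via R3 from reach(j,b), path(b,i)
round 3: derive path(b,b) via R1 from path(b,d), cites(d,b)
round 3: derive path(b,j) via R1 from path(b,d), cites(d,j)
round 3: derive path(f,c) via R1 from path(f,b), cites(b,c)
round 3: derive path(i,c) via R1 from path(i,b), cites(b,c)
round 3: derive reach(b,b) via R3 from reach(b,f), path(f,b)
round 3: derive reach(b,j) via R3 from reach(b,f), path(f,j)
round 3: derive reach(g,e) via R3 from reach(g,f), path(f,e)
round 3: derive reach(i,e) via R3 from reach(i,f), path(f,e)
round 3: derive reach(j,d) via R3 from reach(j,b), path(b,d)
round 3: derive reach(j,e) via R3 from reach(j,f), path(f,e)
round 3: derive reach(j,j) via R3 from reach(j,f), path(f,j)
round 4: derive path(b,c) via R1 from path(b,b), cites(b,c)
round 4: derive reach(b,c) via R3 from reach(b,f), path(f,c)

yes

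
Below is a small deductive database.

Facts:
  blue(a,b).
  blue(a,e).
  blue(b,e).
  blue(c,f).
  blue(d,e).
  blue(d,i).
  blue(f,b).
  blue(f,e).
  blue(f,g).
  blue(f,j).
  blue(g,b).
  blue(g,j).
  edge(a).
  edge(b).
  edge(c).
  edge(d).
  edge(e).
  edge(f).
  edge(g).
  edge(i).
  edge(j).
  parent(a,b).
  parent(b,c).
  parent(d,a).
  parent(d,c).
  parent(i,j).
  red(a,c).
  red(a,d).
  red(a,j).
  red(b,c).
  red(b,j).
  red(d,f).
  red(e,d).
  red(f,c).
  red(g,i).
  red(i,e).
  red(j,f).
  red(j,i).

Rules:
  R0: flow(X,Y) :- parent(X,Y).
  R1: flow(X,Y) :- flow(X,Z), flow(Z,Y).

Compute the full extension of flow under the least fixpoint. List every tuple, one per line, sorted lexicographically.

flow(a,b)
flow(a,c)
flow(b,c)
flow(d,a)
flow(d,b)
flow(d,c)
flow(i,j)

round 1: derive flow(a,b) via R0 from parent(a,b)
round 1: derive flow(b,c) via R0 from parent(b,c)
round 1: derive flow(d,a) via R0 from parent(d,a)
round 1: derive flow(d,c) via R0 from parent(d,c)
round 1: derive flow(i,j) via R0 from parent(i,j)
round 2: derive flow(a,c) via R1 from flow(a,b), flow(b,c)
round 2: derive flow(d,b) via R1 from flow(d,a), flow(a,b)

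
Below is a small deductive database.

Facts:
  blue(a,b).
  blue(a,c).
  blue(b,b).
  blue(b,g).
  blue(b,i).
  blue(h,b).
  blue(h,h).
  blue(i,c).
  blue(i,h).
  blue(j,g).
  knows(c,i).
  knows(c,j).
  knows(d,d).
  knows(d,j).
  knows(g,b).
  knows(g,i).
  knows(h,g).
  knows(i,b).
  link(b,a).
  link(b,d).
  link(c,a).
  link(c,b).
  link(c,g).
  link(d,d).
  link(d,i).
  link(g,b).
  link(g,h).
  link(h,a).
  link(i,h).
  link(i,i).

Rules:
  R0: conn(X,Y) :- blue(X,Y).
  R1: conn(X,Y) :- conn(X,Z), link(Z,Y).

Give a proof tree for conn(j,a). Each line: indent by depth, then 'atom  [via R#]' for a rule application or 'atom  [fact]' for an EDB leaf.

conn(j,a)  [via R1]
  conn(j,b)  [via R1]
    conn(j,g)  [via R0]
      blue(j,g)  [fact]
    link(g,b)  [fact]
  link(b,a)  [fact]

round 1: derive conn(a,b) via R0 from blue(a,b)
round 1: derive conn(a,c) via R0 from blue(a,c)
round 1: derive conn(b,b) via R0 from blue(b,b)
round 1: derive conn(b,g) via R0 from blue(b,g)
round 1: derive conn(b,i) via R0 from blue(b,i)
round 1: derive conn(h,b) via R0 from blue(h,b)
round 1: derive conn(h,h) via R0 from blue(h,h)
round 1: derive conn(i,c) via R0 from blue(i,c)
round 1: derive conn(i,h) via R0 from blue(i,h)
round 1: derive conn(j,g) via R0 from blue(j,g)
round 2: derive conn(a,a) via R1 from conn(a,b), link(b,a)
round 2: derive conn(a,d) via R1 from conn(a,b), link(b,d)
round 2: derive conn(a,g) via R1 from conn(a,c), link(c,g)
round 2: derive conn(b,a) via R1 from conn(b,b), link(b,a)
round 2: derive conn(b,d) via R1 from conn(b,b), link(b,d)
round 2: derive conn(b,h) via R1 from conn(b,g), link(g,h)
round 2: derive conn(h,a) via R1 from conn(h,b), link(b,a)
round 2: derive conn(h,d) via R1 from conn(h,b), link(b,d)
round 2: derive conn(i,a) via R1 from conn(i,c), link(c,a)
round 2: derive conn(i,b) via R1 from conn(i,c), link(c,b)
round 2: derive conn(i,g) via R1 from conn(i,c), link(c,g)
round 2: derive conn(j,b) via R1 from conn(j,g), link(g,b)
round 2: derive conn(j,h) via R1 from conn(j,g), link(g,h)
round 3: derive conn(a,h) via R1 from conn(a,g), link(g,h)
round 3: derive conn(a,i) via R1 from conn(a,d), link(d,i)
round 3: derive conn(h,i) via R1 from conn(h,d), link(d,i)
round 3: derive conn(i,d) via R1 from conn(i,b), link(b,d)
round 3: derive conn(j,a) via R1 from conn(j,b), link(b,a)
round 3: derive conn(j,d) via R1 from conn(j,b), link(b,d)
round 4: derive conn(i,i) via R1 from conn(i,d), link(d,i)
round 4: derive conn(j,i) via R1 from conn(j,d), link(d,i)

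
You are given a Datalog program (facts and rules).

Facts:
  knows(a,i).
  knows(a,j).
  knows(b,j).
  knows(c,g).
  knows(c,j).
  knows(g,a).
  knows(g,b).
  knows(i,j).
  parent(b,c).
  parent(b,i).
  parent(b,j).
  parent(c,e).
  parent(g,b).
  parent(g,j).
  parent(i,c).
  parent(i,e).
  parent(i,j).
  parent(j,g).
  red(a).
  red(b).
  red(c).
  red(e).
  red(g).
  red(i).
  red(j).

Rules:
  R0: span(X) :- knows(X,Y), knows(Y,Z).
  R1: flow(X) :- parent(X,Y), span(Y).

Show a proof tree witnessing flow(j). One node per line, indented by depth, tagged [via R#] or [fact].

round 1: derive span(a) via R0 from knows(a,i), knows(i,j)
round 1: derive span(c) via R0 from knows(c,g), knows(g,a)
round 1: derive span(g) via R0 from knows(g,a), knows(a,i)
round 2: derive flow(b) via R1 from parent(b,c), span(c)
round 2: derive flow(i) via R1 from parent(i,c), span(c)
round 2: derive flow(j) via R1 from parent(j,g), span(g)

flow(j)  [via R1]
  parent(j,g)  [fact]
  span(g)  [via R0]
    knows(g,a)  [fact]
    knows(a,i)  [fact]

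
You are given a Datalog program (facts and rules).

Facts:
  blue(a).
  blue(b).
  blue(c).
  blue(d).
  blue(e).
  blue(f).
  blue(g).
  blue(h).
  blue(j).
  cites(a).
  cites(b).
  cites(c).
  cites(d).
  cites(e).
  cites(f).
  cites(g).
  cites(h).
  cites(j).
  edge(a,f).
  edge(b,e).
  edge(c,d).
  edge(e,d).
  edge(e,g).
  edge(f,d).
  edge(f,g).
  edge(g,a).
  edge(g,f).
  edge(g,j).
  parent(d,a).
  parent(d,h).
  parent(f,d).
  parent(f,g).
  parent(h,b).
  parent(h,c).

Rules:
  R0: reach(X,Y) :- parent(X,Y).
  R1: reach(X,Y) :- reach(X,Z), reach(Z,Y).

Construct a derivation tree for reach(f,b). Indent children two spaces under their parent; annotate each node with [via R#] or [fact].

round 1: derive reach(d,a) via R0 from parent(d,a)
round 1: derive reach(d,h) via R0 from parent(d,h)
round 1: derive reach(f,d) via R0 from parent(f,d)
round 1: derive reach(f,g) via R0 from parent(f,g)
round 1: derive reach(h,b) via R0 from parent(h,b)
round 1: derive reach(h,c) via R0 from parent(h,c)
round 2: derive reach(d,b) via R1 from reach(d,h), reach(h,b)
round 2: derive reach(d,c) via R1 from reach(d,h), reach(h,c)
round 2: derive reach(f,a) via R1 from reach(f,d), reach(d,a)
round 2: derive reach(f,h) via R1 from reach(f,d), reach(d,h)
round 3: derive reach(f,b) via R1 from reach(f,d), reach(d,b)
round 3: derive reach(f,c) via R1 from reach(f,d), reach(d,c)

reach(f,b)  [via R1]
  reach(f,d)  [via R0]
    parent(f,d)  [fact]
  reach(d,b)  [via R1]
    reach(d,h)  [via R0]
      parent(d,h)  [fact]
    reach(h,b)  [via R0]
      parent(h,b)  [fact]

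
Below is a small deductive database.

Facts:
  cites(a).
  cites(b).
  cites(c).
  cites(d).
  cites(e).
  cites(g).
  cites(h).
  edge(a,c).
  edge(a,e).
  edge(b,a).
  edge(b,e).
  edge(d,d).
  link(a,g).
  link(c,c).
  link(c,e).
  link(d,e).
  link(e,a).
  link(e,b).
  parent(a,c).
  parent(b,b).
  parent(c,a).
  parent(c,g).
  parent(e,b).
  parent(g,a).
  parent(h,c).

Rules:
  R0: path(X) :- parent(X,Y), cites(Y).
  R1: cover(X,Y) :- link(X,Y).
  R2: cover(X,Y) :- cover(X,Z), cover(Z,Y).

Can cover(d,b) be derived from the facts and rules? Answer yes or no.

yes

round 1: derive cover(a,g) via R1 from link(a,g)
round 1: derive cover(c,c) via R1 from link(c,c)
round 1: derive cover(c,e) via R1 from link(c,e)
round 1: derive cover(d,e) via R1 from link(d,e)
round 1: derive cover(e,a) via R1 from link(e,a)
round 1: derive cover(e,b) via R1 from link(e,b)
round 2: derive cover(c,a) via R2 from cover(c,e), cover(e,a)
round 2: derive cover(c,b) via R2 from cover(c,e), cover(e,b)
round 2: derive cover(d,a) via R2 from cover(d,e), cover(e,a)
round 2: derive cover(d,b) via R2 from cover(d,e), cover(e,b)
round 2: derive cover(e,g) via R2 from cover(e,a), cover(a,g)
round 3: derive cover(c,g) via R2 from cover(c,a), cover(a,g)
round 3: derive cover(d,g) via R2 from cover(d,a), cover(a,g)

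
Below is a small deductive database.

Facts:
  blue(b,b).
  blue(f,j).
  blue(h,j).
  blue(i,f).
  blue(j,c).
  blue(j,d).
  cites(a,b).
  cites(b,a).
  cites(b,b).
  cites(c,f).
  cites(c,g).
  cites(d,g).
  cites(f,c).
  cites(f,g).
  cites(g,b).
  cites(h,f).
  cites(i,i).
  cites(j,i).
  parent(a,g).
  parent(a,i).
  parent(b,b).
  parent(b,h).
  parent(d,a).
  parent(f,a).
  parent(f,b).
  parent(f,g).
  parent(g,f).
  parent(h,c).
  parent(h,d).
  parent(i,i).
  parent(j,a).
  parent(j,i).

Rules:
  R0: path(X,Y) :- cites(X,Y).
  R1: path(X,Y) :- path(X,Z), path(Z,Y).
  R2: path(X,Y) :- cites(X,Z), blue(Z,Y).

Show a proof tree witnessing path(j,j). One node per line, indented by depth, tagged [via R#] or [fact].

path(j,j)  [via R1]
  path(j,c)  [via R1]
    path(j,f)  [via R2]
      cites(j,i)  [fact]
      blue(i,f)  [fact]
    path(f,c)  [via R0]
      cites(f,c)  [fact]
  path(c,j)  [via R2]
    cites(c,f)  [fact]
    blue(f,j)  [fact]

round 1: derive path(a,b) via R0 from cites(a,b)
round 1: derive path(b,a) via R0 from cites(b,a)
round 1: derive path(b,b) via R0 from cites(b,b)
round 1: derive path(c,f) via R0 from cites(c,f)
round 1: derive path(c,g) via R0 from cites(c,g)
round 1: derive path(d,g) via R0 from cites(d,g)
round 1: derive path(f,c) via R0 from cites(f,c)
round 1: derive path(f,g) via R0 from cites(f,g)
round 1: derive path(g,b) via R0 from cites(g,b)
round 1: derive path(h,f) via R0 from cites(h,f)
round 1: derive path(i,i) via R0 from cites(i,i)
round 1: derive path(j,i) via R0 from cites(j,i)
round 1: derive path(c,j) via R2 from cites(c,f), blue(f,j)
round 1: derive path(h,j) via R2 from cites(h,f), blue(f,j)
round 1: derive path(i,f) via R2 from cites(i,i), blue(i,f)
round 1: derive path(j,f) via R2 from cites(j,i), blue(i,f)
round 2: derive path(a,a) via R1 from path(a,b), path(b,a)
round 2: derive path(c,b) via R1 from path(c,g), path(g,b)
round 2: derive path(c,c) via R1 from path(c,f), path(f,c)
round 2: derive path(c,i) via R1 from path(c,j), path(j,i)
round 2: derive path(d,b) via R1 from path(d,g), path(g,b)
round 2: derive path(f,b) via R1 from path(f,g), path(g,b)
round 2: derive path(f,f) via R1 from path(f,c), path(c,f)
round 2: derive path(f,j) via R1 from path(f,c), path(c,j)
round 2: derive path(g,a) via R1 from path(g,b), path(b,a)
round 2: derive path(h,c) via R1 from path(h,f), path(f,c)
round 2: derive path(h,g) via R1 from path(h,f), path(f,g)
round 2: derive path(h,i) via R1 from path(h,j), path(j,i)
round 2: derive path(i,c) via R1 from path(i,f), path(f,c)
round 2: derive path(i,g) via R1 from path(i,f), path(f,g)
round 2: derive path(j,c) via R1 from path(j,f), path(f,c)
round 2: derive path(j,g) via R1 from path(j,f), path(f,g)
round 3: derive path(c,a) via R1 from path(c,b), path(b,a)
round 3: derive path(d,a) via R1 from path(d,b), path(b,a)
round 3: derive path(f,a) via R1 from path(f,b), path(b,a)
round 3: derive path(f,i) via R1 from path(f,c), path(c,i)
round 3: derive path(h,a) via R1 from path(h,g), path(g,a)
round 3: derive path(h,b) via R1 from path(h,c), path(c,b)
round 3: derive path(i,a) via R1 from path(i,g), path(g,a)
round 3: derive path(i,b) via R1 from path(i,c), path(c,b)
round 3: derive path(i,j) via R1 from path(i,c), path(c,j)
round 3: derive path(j,a) via R1 from path(j,g), path(g,a)
round 3: derive path(j,b) via R1 from path(j,c), path(c,b)
round 3: derive path(j,j) via R1 from path(j,c), path(c,j)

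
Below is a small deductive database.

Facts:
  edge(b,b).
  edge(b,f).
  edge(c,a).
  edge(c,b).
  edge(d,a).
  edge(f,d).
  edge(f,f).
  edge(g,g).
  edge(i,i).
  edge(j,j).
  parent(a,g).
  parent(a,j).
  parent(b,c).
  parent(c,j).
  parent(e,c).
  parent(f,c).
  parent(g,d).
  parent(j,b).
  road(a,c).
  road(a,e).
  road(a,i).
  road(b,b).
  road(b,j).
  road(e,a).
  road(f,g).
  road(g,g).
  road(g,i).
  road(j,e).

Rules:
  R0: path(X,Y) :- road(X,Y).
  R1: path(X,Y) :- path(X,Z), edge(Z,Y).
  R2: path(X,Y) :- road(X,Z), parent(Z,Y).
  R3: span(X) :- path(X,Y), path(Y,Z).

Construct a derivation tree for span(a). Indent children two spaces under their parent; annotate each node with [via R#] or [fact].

round 1: derive path(a,c) via R0 from road(a,c)
round 1: derive path(a,e) via R0 from road(a,e)
round 1: derive path(a,i) via R0 from road(a,i)
round 1: derive path(b,b) via R0 from road(b,b)
round 1: derive path(b,j) via R0 from road(b,j)
round 1: derive path(e,a) via R0 from road(e,a)
round 1: derive path(f,g) via R0 from road(f,g)
round 1: derive path(g,g) via R0 from road(g,g)
round 1: derive path(g,i) via R0 from road(g,i)
round 1: derive path(j,e) via R0 from road(j,e)
round 1: derive path(a,j) via R2 from road(a,c), parent(c,j)
round 1: derive path(b,c) via R2 from road(b,b), parent(b,c)
round 1: derive path(e,g) via R2 from road(e,a), parent(a,g)
round 1: derive path(e,j) via R2 from road(e,a), parent(a,j)
round 1: derive path(f,d) via R2 from road(f,g), parent(g,d)
round 1: derive path(g,d) via R2 from road(g,g), parent(g,d)
round 1: derive path(j,c) via R2 from road(j,e), parent(e,c)
round 2: derive path(a,a) via R1 from path(a,c), edge(c,a)
round 2: derive path(a,b) via R1 from path(a,c), edge(c,b)
round 2: derive path(b,a) via R1 from path(b,c), edge(c,a)
round 2: derive path(b,f) via R1 from path(b,b), edge(b,f)
round 2: derive path(f,a) via R1 from path(f,d), edge(d,a)
round 2: derive path(g,a) via R1 from path(g,d), edge(d,a)
round 2: derive path(j,a) via R1 from path(j,c), edge(c,a)
round 2: derive path(j,b) via R1 from path(j,c), edge(c,b)
round 2: derive span(a) via R3 from path(a,e), path(e,a)
round 2: derive span(b) via R3 from path(b,b), path(b,b)
round 2: derive span(e) via R3 from path(e,a), path(a,c)
round 2: derive span(f) via R3 from path(f,g), path(g,d)
round 2: derive span(g) via R3 from path(g,g), path(g,d)
round 2: derive span(j) via R3 from path(j,e), path(e,a)
round 3: derive path(a,f) via R1 from path(a,b), edge(b,f)
round 3: derive path(b,d) via R1 from path(b,f), edge(f,d)
round 3: derive path(j,f) via R1 from path(j,b), edge(b,f)
round 4: derive path(a,d) via R1 from path(a,f), edge(f,d)
round 4: derive path(j,d) via R1 from path(j,f), edge(f,d)

span(a)  [via R3]
  path(a,e)  [via R0]
    road(a,e)  [fact]
  path(e,a)  [via R0]
    road(e,a)  [fact]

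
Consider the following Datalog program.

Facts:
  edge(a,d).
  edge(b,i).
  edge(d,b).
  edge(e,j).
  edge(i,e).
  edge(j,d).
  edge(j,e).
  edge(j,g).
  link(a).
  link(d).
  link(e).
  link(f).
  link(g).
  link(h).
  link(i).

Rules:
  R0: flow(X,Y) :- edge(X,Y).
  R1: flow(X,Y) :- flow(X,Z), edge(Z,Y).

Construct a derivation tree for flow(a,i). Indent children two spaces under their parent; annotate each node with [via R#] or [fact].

round 1: derive flow(a,d) via R0 from edge(a,d)
round 1: derive flow(b,i) via R0 from edge(b,i)
round 1: derive flow(d,b) via R0 from edge(d,b)
round 1: derive flow(e,j) via R0 from edge(e,j)
round 1: derive flow(i,e) via R0 from edge(i,e)
round 1: derive flow(j,d) via R0 from edge(j,d)
round 1: derive flow(j,e) via R0 from edge(j,e)
round 1: derive flow(j,g) via R0 from edge(j,g)
round 2: derive flow(a,b) via R1 from flow(a,d), edge(d,b)
round 2: derive flow(b,e) via R1 from flow(b,i), edge(i,e)
round 2: derive flow(d,i) via R1 from flow(d,b), edge(b,i)
round 2: derive flow(e,d) via R1 from flow(e,j), edge(j,d)
round 2: derive flow(e,e) via R1 from flow(e,j), edge(j,e)
round 2: derive flow(e,g) via R1 from flow(e,j), edge(j,g)
round 2: derive flow(i,j) via R1 from flow(i,e), edge(e,j)
round 2: derive flow(j,b) via R1 from flow(j,d), edge(d,b)
round 2: derive flow(j,j) via R1 from flow(j,e), edge(e,j)
round 3: derive flow(a,i) via R1 from flow(a,b), edge(b,i)
round 3: derive flow(b,j) via R1 from flow(b,e), edge(e,j)
round 3: derive flow(d,e) via R1 from flow(d,i), edge(i,e)
round 3: derive flow(e,b) via R1 from flow(e,d), edge(d,b)
round 3: derive flow(i,d) via R1 from flow(i,j), edge(j,d)
round 3: derive flow(i,g) via R1 from flow(i,j), edge(j,g)
round 3: derive flow(j,i) via R1 from flow(j,b), edge(b,i)
round 4: derive flow(a,e) via R1 from flow(a,i), edge(i,e)
round 4: derive flow(b,d) via R1 from flow(b,j), edge(j,d)
round 4: derive flow(b,g) via R1 from flow(b,j), edge(j,g)
round 4: derive flow(d,j) via R1 from flow(d,e), edge(e,j)
round 4: derive flow(e,i) via R1 from flow(e,b), edge(b,i)
round 4: derive flow(i,b) via R1 from flow(i,d), edge(d,b)
round 5: derive flow(a,j) via R1 from flow(a,e), edge(e,j)
round 5: derive flow(b,b) via R1 from flow(b,d), edge(d,b)
round 5: derive flow(d,d) via R1 from flow(d,j), edge(j,d)
round 5: derive flow(d,g) via R1 from flow(d,j), edge(j,g)
round 5: derive flow(i,i) via R1 from flow(i,b), edge(b,i)
round 6: derive flow(a,g) via R1 from flow(a,j), edge(j,g)

flow(a,i)  [via R1]
  flow(a,b)  [via R1]
    flow(a,d)  [via R0]
      edge(a,d)  [fact]
    edge(d,b)  [fact]
  edge(b,i)  [fact]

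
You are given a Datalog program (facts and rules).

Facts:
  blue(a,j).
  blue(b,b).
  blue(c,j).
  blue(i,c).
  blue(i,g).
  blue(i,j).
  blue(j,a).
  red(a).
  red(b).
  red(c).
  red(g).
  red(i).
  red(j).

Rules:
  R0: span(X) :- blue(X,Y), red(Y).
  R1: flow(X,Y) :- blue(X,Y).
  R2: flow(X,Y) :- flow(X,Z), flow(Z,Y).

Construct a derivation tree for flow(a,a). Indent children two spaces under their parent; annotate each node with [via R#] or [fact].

flow(a,a)  [via R2]
  flow(a,j)  [via R1]
    blue(a,j)  [fact]
  flow(j,a)  [via R1]
    blue(j,a)  [fact]

round 1: derive flow(a,j) via R1 from blue(a,j)
round 1: derive flow(b,b) via R1 from blue(b,b)
round 1: derive flow(c,j) via R1 from blue(c,j)
round 1: derive flow(i,c) via R1 from blue(i,c)
round 1: derive flow(i,g) via R1 from blue(i,g)
round 1: derive flow(i,j) via R1 from blue(i,j)
round 1: derive flow(j,a) via R1 from blue(j,a)
round 2: derive flow(a,a) via R2 from flow(a,j), flow(j,a)
round 2: derive flow(c,a) via R2 from flow(c,j), flow(j,a)
round 2: derive flow(i,a) via R2 from flow(i,j), flow(j,a)
round 2: derive flow(j,j) via R2 from flow(j,a), flow(a,j)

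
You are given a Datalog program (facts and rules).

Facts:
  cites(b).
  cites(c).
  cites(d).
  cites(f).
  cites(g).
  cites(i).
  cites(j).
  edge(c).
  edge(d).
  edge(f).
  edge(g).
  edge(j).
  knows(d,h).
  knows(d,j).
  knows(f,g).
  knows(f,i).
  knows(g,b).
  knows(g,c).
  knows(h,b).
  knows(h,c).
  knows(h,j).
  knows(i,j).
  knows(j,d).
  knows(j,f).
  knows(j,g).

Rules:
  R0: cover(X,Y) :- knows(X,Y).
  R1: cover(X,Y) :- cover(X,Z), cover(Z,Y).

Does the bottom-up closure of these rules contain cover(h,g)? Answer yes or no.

yes

round 1: derive cover(d,h) via R0 from knows(d,h)
round 1: derive cover(d,j) via R0 from knows(d,j)
round 1: derive cover(f,g) via R0 from knows(f,g)
round 1: derive cover(f,i) via R0 from knows(f,i)
round 1: derive cover(g,b) via R0 from knows(g,b)
round 1: derive cover(g,c) via R0 from knows(g,c)
round 1: derive cover(h,b) via R0 from knows(h,b)
round 1: derive cover(h,c) via R0 from knows(h,c)
round 1: derive cover(h,j) via R0 from knows(h,j)
round 1: derive cover(i,j) via R0 from knows(i,j)
round 1: derive cover(j,d) via R0 from knows(j,d)
round 1: derive cover(j,f) via R0 from knows(j,f)
round 1: derive cover(j,g) via R0 from knows(j,g)
round 2: derive cover(d,b) via R1 from cover(d,h), cover(h,b)
round 2: derive cover(d,c) via R1 from cover(d,h), cover(h,c)
round 2: derive cover(d,d) via R1 from cover(d,j), cover(j,d)
round 2: derive cover(d,f) via R1 from cover(d,j), cover(j,f)
round 2: derive cover(d,g) via R1 from cover(d,j), cover(j,g)
round 2: derive cover(f,b) via R1 from cover(f,g), cover(g,b)
round 2: derive cover(f,c) via R1 from cover(f,g), cover(g,c)
round 2: derive cover(f,j) via R1 from cover(f,i), cover(i,j)
round 2: derive cover(h,d) via R1 from cover(h,j), cover(j,d)
round 2: derive cover(h,f) via R1 from cover(h,j), cover(j,f)
round 2: derive cover(h,g) via R1 from cover(h,j), cover(j,g)
round 2: derive cover(i,d) via R1 from cover(i,j), cover(j,d)
round 2: derive cover(i,f) via R1 from cover(i,j), cover(j,f)
round 2: derive cover(i,g) via R1 from cover(i,j), cover(j,g)
round 2: derive cover(j,b) via R1 from cover(j,g), cover(g,b)
round 2: derive cover(j,c) via R1 from cover(j,g), cover(g,c)
round 2: derive cover(j,h) via R1 from cover(j,d), cover(d,h)
round 2: derive cover(j,i) via R1 from cover(j,f), cover(f,i)
round 2: derive cover(j,j) via R1 from cover(j,d), cover(d,j)
round 3: derive cover(d,i) via R1 from cover(d,f), cover(f,i)
round 3: derive cover(f,d) via R1 from cover(f,i), cover(i,d)
round 3: derive cover(f,f) via R1 from cover(f,i), cover(i,f)
round 3: derive cover(f,h) via R1 from cover(f,j), cover(j,h)
round 3: derive cover(h,h) via R1 from cover(h,d), cover(d,h)
round 3: derive cover(h,i) via R1 from cover(h,f), cover(f,i)
round 3: derive cover(i,b) via R1 from cover(i,d), cover(d,b)
round 3: derive cover(i,c) via R1 from cover(i,d), cover(d,c)
round 3: derive cover(i,h) via R1 from cover(i,d), cover(d,h)
round 3: derive cover(i,i) via R1 from cover(i,f), cover(f,i)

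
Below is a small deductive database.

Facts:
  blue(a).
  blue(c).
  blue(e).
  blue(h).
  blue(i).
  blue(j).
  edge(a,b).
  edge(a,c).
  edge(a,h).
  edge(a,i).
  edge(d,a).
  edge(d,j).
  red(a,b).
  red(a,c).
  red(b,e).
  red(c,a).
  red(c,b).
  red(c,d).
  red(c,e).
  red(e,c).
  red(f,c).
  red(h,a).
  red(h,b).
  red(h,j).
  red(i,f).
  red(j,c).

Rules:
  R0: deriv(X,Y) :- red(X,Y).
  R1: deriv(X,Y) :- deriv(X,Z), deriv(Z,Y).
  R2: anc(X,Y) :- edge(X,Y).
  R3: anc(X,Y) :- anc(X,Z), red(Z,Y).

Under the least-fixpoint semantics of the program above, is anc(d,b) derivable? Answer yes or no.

yes

round 1: derive anc(a,b) via R2 from edge(a,b)
round 1: derive anc(a,c) via R2 from edge(a,c)
round 1: derive anc(a,h) via R2 from edge(a,h)
round 1: derive anc(a,i) via R2 from edge(a,i)
round 1: derive anc(d,a) via R2 from edge(d,a)
round 1: derive anc(d,j) via R2 from edge(d,j)
round 2: derive anc(a,a) via R3 from anc(a,c), red(c,a)
round 2: derive anc(a,d) via R3 from anc(a,c), red(c,d)
round 2: derive anc(a,e) via R3 from anc(a,b), red(b,e)
round 2: derive anc(a,f) via R3 from anc(a,i), red(i,f)
round 2: derive anc(a,j) via R3 from anc(a,h), red(h,j)
round 2: derive anc(d,b) via R3 from anc(d,a), red(a,b)
round 2: derive anc(d,c) via R3 from anc(d,a), red(a,c)
round 3: derive anc(d,d) via R3 from anc(d,c), red(c,d)
round 3: derive anc(d,e) via R3 from anc(d,b), red(b,e)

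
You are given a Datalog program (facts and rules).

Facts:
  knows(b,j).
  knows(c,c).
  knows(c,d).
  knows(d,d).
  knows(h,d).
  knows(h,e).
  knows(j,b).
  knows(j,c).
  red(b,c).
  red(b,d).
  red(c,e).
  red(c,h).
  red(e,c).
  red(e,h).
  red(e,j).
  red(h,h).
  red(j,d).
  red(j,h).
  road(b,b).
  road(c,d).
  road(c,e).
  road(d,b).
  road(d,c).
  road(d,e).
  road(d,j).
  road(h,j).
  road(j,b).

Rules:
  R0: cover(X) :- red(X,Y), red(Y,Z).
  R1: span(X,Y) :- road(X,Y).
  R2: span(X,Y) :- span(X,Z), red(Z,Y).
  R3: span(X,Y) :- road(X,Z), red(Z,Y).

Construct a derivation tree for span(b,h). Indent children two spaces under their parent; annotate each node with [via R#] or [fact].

span(b,h)  [via R2]
  span(b,c)  [via R3]
    road(b,b)  [fact]
    red(b,c)  [fact]
  red(c,h)  [fact]

round 1: derive span(b,b) via R1 from road(b,b)
round 1: derive span(c,d) via R1 from road(c,d)
round 1: derive span(c,e) via R1 from road(c,e)
round 1: derive span(d,b) via R1 from road(d,b)
round 1: derive span(d,c) via R1 from road(d,c)
round 1: derive span(d,e) via R1 from road(d,e)
round 1: derive span(d,j) via R1 from road(d,j)
round 1: derive span(h,j) via R1 from road(h,j)
round 1: derive span(j,b) via R1 from road(j,b)
round 1: derive span(b,c) via R3 from road(b,b), red(b,c)
round 1: derive span(b,d) via R3 from road(b,b), red(b,d)
round 1: derive span(c,c) via R3 from road(c,e), red(e,c)
round 1: derive span(c,h) via R3 from road(c,e), red(e,h)
round 1: derive span(c,j) via R3 from road(c,e), red(e,j)
round 1: derive span(d,d) via R3 from road(d,b), red(b,d)
round 1: derive span(d,h) via R3 from road(d,c), red(c,h)
round 1: derive span(h,d) via R3 from road(h,j), red(j,d)
round 1: derive span(h,h) via R3 from road(h,j), red(j,h)
round 1: derive span(j,c) via R3 from road(j,b), red(b,c)
round 1: derive span(j,d) via R3 from road(j,b), red(b,d)
round 2: derive span(b,e) via R2 from span(b,c), red(c,e)
round 2: derive span(b,h) via R2 from span(b,c), red(c,h)
round 2: derive span(j,e) via R2 from span(j,c), red(c,e)
round 2: derive span(j,h) via R2 from span(j,c), red(c,h)
round 3: derive span(b,j) via R2 from span(b,e), red(e,j)
round 3: derive span(j,j) via R2 from span(j,e), red(e,j)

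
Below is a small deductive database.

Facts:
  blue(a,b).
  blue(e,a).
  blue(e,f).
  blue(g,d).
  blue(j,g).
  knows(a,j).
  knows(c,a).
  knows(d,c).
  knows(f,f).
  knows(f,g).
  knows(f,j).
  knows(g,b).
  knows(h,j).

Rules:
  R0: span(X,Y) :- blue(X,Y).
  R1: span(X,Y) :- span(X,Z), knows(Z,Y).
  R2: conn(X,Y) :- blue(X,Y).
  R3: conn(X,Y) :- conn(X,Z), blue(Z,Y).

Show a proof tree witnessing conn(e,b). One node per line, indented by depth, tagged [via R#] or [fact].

conn(e,b)  [via R3]
  conn(e,a)  [via R2]
    blue(e,a)  [fact]
  blue(a,b)  [fact]

round 1: derive conn(a,b) via R2 from blue(a,b)
round 1: derive conn(e,a) via R2 from blue(e,a)
round 1: derive conn(e,f) via R2 from blue(e,f)
round 1: derive conn(g,d) via R2 from blue(g,d)
round 1: derive conn(j,g) via R2 from blue(j,g)
round 2: derive conn(e,b) via R3 from conn(e,a), blue(a,b)
round 2: derive conn(j,d) via R3 from conn(j,g), blue(g,d)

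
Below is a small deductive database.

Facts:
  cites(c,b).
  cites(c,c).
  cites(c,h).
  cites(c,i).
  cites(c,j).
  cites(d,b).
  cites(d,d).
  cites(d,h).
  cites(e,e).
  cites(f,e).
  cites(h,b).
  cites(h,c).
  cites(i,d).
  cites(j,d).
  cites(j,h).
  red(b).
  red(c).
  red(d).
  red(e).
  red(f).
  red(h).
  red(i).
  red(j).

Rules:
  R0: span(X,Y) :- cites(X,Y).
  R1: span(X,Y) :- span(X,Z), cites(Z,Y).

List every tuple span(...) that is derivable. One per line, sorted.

span(c,b)
span(c,c)
span(c,d)
span(c,h)
span(c,i)
span(c,j)
span(d,b)
span(d,c)
span(d,d)
span(d,h)
span(d,i)
span(d,j)
span(e,e)
span(f,e)
span(h,b)
span(h,c)
span(h,d)
span(h,h)
span(h,i)
span(h,j)
span(i,b)
span(i,c)
span(i,d)
span(i,h)
span(i,i)
span(i,j)
span(j,b)
span(j,c)
span(j,d)
span(j,h)
span(j,i)
span(j,j)

round 1: derive span(c,b) via R0 from cites(c,b)
round 1: derive span(c,c) via R0 from cites(c,c)
round 1: derive span(c,h) via R0 from cites(c,h)
round 1: derive span(c,i) via R0 from cites(c,i)
round 1: derive span(c,j) via R0 from cites(c,j)
round 1: derive span(d,b) via R0 from cites(d,b)
round 1: derive span(d,d) via R0 from cites(d,d)
round 1: derive span(d,h) via R0 from cites(d,h)
round 1: derive span(e,e) via R0 from cites(e,e)
round 1: derive span(f,e) via R0 from cites(f,e)
round 1: derive span(h,b) via R0 from cites(h,b)
round 1: derive span(h,c) via R0 from cites(h,c)
round 1: derive span(i,d) via R0 from cites(i,d)
round 1: derive span(j,d) via R0 from cites(j,d)
round 1: derive span(j,h) via R0 from cites(j,h)
round 2: derive span(c,d) via R1 from span(c,i), cites(i,d)
round 2: derive span(d,c) via R1 from span(d,h), cites(h,c)
round 2: derive span(h,h) via R1 from span(h,c), cites(c,h)
round 2: derive span(h,i) via R1 from span(h,c), cites(c,i)
round 2: derive span(h,j) via R1 from span(h,c), cites(c,j)
round 2: derive span(i,b) via R1 from span(i,d), cites(d,b)
round 2: derive span(i,h) via R1 from span(i,d), cites(d,h)
round 2: derive span(j,b) via R1 from span(j,d), cites(d,b)
round 2: derive span(j,c) via R1 from span(j,h), cites(h,c)
round 3: derive span(d,i) via R1 from span(d,c), cites(c,i)
round 3: derive span(d,j) via R1 from span(d,c), cites(c,j)
round 3: derive span(h,d) via R1 from span(h,i), cites(i,d)
round 3: derive span(i,c) via R1 from span(i,h), cites(h,c)
round 3: derive span(j,i) via R1 from span(j,c), cites(c,i)
round 3: derive span(j,j) via R1 from span(j,c), cites(c,j)
round 4: derive span(i,i) via R1 from span(i,c), cites(c,i)
round 4: derive span(i,j) via R1 from span(i,c), cites(c,j)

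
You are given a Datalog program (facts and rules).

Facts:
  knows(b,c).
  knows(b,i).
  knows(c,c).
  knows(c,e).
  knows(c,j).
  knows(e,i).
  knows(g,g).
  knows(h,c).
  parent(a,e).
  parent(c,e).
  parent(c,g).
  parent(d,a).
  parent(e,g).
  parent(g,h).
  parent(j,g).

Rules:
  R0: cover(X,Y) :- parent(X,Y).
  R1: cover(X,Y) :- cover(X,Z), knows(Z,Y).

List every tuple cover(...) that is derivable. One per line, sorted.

round 1: derive cover(a,e) via R0 from parent(a,e)
round 1: derive cover(c,e) via R0 from parent(c,e)
round 1: derive cover(c,g) via R0 from parent(c,g)
round 1: derive cover(d,a) via R0 from parent(d,a)
round 1: derive cover(e,g) via R0 from parent(e,g)
round 1: derive cover(g,h) via R0 from parent(g,h)
round 1: derive cover(j,g) via R0 from parent(j,g)
round 2: derive cover(a,i) via R1 from cover(a,e), knows(e,i)
round 2: derive cover(c,i) via R1 from cover(c,e), knows(e,i)
round 2: derive cover(g,c) via R1 from cover(g,h), knows(h,c)
round 3: derive cover(g,e) via R1 from cover(g,c), knows(c,e)
round 3: derive cover(g,j) via R1 from cover(g,c), knows(c,j)
round 4: derive cover(g,i) via R1 from cover(g,e), knows(e,i)

cover(a,e)
cover(a,i)
cover(c,e)
cover(c,g)
cover(c,i)
cover(d,a)
cover(e,g)
cover(g,c)
cover(g,e)
cover(g,h)
cover(g,i)
cover(g,j)
cover(j,g)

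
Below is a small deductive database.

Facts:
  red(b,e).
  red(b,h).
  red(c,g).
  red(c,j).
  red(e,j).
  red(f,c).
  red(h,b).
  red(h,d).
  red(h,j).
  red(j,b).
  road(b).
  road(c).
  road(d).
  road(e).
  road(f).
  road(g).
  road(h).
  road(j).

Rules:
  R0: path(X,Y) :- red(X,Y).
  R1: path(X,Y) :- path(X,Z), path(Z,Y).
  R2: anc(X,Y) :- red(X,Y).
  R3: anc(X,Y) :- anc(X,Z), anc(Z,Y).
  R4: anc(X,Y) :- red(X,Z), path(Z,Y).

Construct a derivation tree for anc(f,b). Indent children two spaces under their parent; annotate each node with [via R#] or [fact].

round 1: derive path(b,e) via R0 from red(b,e)
round 1: derive path(b,h) via R0 from red(b,h)
round 1: derive path(c,g) via R0 from red(c,g)
round 1: derive path(c,j) via R0 from red(c,j)
round 1: derive path(e,j) via R0 from red(e,j)
round 1: derive path(f,c) via R0 from red(f,c)
round 1: derive path(h,b) via R0 from red(h,b)
round 1: derive path(h,d) via R0 from red(h,d)
round 1: derive path(h,j) via R0 from red(h,j)
round 1: derive path(j,b) via R0 from red(j,b)
round 1: derive anc(b,e) via R2 from red(b,e)
round 1: derive anc(b,h) via R2 from red(b,h)
round 1: derive anc(c,g) via R2 from red(c,g)
round 1: derive anc(c,j) via R2 from red(c,j)
round 1: derive anc(e,j) via R2 from red(e,j)
round 1: derive anc(f,c) via R2 from red(f,c)
round 1: derive anc(h,b) via R2 from red(h,b)
round 1: derive anc(h,d) via R2 from red(h,d)
round 1: derive anc(h,j) via R2 from red(h,j)
round 1: derive anc(j,b) via R2 from red(j,b)
round 2: derive path(b,b) via R1 from path(b,h), path(h,b)
round 2: derive path(b,d) via R1 from path(b,h), path(h,d)
round 2: derive path(b,j) via R1 from path(b,e), path(e,j)
round 2: derive path(c,b) via R1 from path(c,j), path(j,b)
round 2: derive path(e,b) via R1 from path(e,j), path(j,b)
round 2: derive path(f,g) via R1 from path(f,c), path(c,g)
round 2: derive path(f,j) via R1 from path(f,c), path(c,j)
round 2: derive path(h,e) via R1 from path(h,b), path(b,e)
round 2: derive path(h,h) via R1 from path(h,b), path(b,h)
round 2: derive path(j,e) via R1 from path(j,b), path(b,e)
round 2: derive path(j,h) via R1 from path(j,b), path(b,h)
round 2: derive anc(b,b) via R3 from anc(b,h), anc(h,b)
round 2: derive anc(b,d) via R3 from anc(b,h), anc(h,d)
round 2: derive anc(b,j) via R3 from anc(b,e), anc(e,j)
round 2: derive anc(c,b) via R3 from anc(c,j), anc(j,b)
round 2: derive anc(e,b) via R3 from anc(e,j), anc(j,b)
round 2: derive anc(f,g) via R3 from anc(f,c), anc(c,g)
round 2: derive anc(f,j) via R3 from anc(f,c), anc(c,j)
round 2: derive anc(h,e) via R3 from anc(h,b), anc(b,e)
round 2: derive anc(h,h) via R3 from anc(h,b), anc(b,h)
round 2: derive anc(j,e) via R3 from anc(j,b), anc(b,e)
round 2: derive anc(j,h) via R3 from anc(j,b), anc(b,h)
round 3: derive path(c,d) via R1 from path(c,b), path(b,d)
round 3: derive path(c,e) via R1 from path(c,b), path(b,e)
round 3: derive path(c,h) via R1 from path(c,b), path(b,h)
round 3: derive path(e,d) via R1 from path(e,b), path(b,d)
round 3: derive path(e,e) via R1 from path(e,b), path(b,e)
round 3: derive path(e,h) via R1 from path(e,b), path(b,h)
round 3: derive path(f,b) via R1 from path(f,c), path(c,b)
round 3: derive path(f,e) via R1 from path(f,j), path(j,e)
round 3: derive path(f,h) via R1 from path(f,j), path(j,h)
round 3: derive path(j,d) via R1 from path(j,b), path(b,d)
round 3: derive path(j,j) via R1 from path(j,b), path(b,j)
round 3: derive anc(c,d) via R3 from anc(c,b), anc(b,d)
round 3: derive anc(c,e) via R3 from anc(c,b), anc(b,e)
round 3: derive anc(c,h) via R3 from anc(c,b), anc(b,h)
round 3: derive anc(e,d) via R3 from anc(e,b), anc(b,d)
round 3: derive anc(e,e) via R3 from anc(e,b), anc(b,e)
round 3: derive anc(e,h) via R3 from anc(e,b), anc(b,h)
round 3: derive anc(f,b) via R3 from anc(f,c), anc(c,b)
round 3: derive anc(f,e) via R3 from anc(f,j), anc(j,e)
round 3: derive anc(f,h) via R3 from anc(f,j), anc(j,h)
round 3: derive anc(j,d) via R3 from anc(j,b), anc(b,d)
round 3: derive anc(j,j) via R3 from anc(j,b), anc(b,j)
round 4: derive path(f,d) via R1 from path(f,b), path(b,d)
round 4: derive anc(f,d) via R3 from anc(f,b), anc(b,d)

anc(f,b)  [via R3]
  anc(f,c)  [via R2]
    red(f,c)  [fact]
  anc(c,b)  [via R3]
    anc(c,j)  [via R2]
      red(c,j)  [fact]
    anc(j,b)  [via R2]
      red(j,b)  [fact]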